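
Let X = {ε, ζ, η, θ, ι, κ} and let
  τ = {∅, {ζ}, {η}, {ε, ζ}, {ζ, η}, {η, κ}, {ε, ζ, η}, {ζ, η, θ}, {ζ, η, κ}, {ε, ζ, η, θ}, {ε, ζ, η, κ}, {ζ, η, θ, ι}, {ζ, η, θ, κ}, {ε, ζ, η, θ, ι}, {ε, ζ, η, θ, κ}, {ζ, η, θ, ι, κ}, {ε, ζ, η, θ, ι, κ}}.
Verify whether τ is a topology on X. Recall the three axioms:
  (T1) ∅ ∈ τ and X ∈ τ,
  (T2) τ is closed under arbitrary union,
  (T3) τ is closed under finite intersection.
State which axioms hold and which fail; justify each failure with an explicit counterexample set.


τ IS a topology on X.

Axiom (T1): ∅ ∈ τ? Yes; X ∈ τ? Yes.
Axiom (T2/T3): check pairwise unions and intersections of members of τ.
All pairwise intersections and unions checked — each lies in τ. Therefore τ satisfies (T1), (T2), (T3): it IS a topology on X.


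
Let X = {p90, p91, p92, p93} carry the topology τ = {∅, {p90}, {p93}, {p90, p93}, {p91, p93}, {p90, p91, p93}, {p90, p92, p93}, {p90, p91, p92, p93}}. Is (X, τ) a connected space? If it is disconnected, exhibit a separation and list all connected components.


(X, τ) is connected.

Find clopen sets (U ∈ τ with X ∖ U ∈ τ):
  U = ∅, X ∖ U = {p90, p91, p92, p93} — both open, so U is clopen.
  U = {p90, p91, p92, p93}, X ∖ U = ∅ — both open, so U is clopen.
Only trivial clopens (∅ and X) exist, so (X, τ) is connected.
Compute connected components by grouping points that agree on all clopens:
  component: {p90, p91, p92, p93}


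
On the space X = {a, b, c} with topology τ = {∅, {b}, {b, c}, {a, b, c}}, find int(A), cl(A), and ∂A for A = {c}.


int(A) = ∅, cl(A) = {a, c}, ∂A = {a, c}.

Closed sets in (X, τ) are complements of opens:
  closed(X, τ) = {∅, {a}, {a, c}, {a, b, c}}.
int(A) = ⋃ {U ∈ τ : U ⊆ A}. Opens contained in A: ∅.
Taking the union of these: int(A) = ∅.
cl(A) = ⋂ {C closed : A ⊆ C}. Closed sets containing A: {a, c}, {a, b, c}.
Intersecting these: cl(A) = {a, c}.
∂A = cl(A) ∖ int(A) = {a, c} ∖ ∅ = {a, c}.


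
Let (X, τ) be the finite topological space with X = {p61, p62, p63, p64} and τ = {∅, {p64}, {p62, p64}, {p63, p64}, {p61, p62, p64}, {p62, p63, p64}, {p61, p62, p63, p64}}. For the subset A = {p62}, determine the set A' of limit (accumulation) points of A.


A' = {p61}

For each x ∈ X, list the open sets U ∈ τ with x ∈ U, then check whether U ∩ (A ∖ {x}) ≠ ∅ for every such U.
  x = p61: opens ∋ x are {p61, p62, p64}, {p61, p62, p63, p64}; each meets A ∖ {p61}, so x IS a limit point.
  x = p62: open {p62, p64} ∋ x has {p62, p64} ∩ (A ∖ {p62}) = ∅, so x is NOT a limit point.
  x = p63: open {p63, p64} ∋ x has {p63, p64} ∩ (A ∖ {p63}) = ∅, so x is NOT a limit point.
  x = p64: open {p64} ∋ x has {p64} ∩ (A ∖ {p64}) = ∅, so x is NOT a limit point.
Collecting: A' = {p61}.


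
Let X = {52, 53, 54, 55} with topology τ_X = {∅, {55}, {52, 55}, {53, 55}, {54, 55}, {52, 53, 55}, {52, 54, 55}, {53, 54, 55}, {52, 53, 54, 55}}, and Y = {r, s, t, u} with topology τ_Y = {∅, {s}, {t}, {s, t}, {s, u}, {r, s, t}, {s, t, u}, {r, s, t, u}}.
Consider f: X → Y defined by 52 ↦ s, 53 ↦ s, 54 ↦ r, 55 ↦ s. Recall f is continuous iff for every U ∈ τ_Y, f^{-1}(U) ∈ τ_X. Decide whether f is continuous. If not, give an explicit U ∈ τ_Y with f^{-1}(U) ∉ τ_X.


f IS continuous.

Compute f^{-1}(U) for each U ∈ τ_Y:
  U = ∅: f^{-1}(U) = ∅ ∈ τ_X ✓.
  U = {s}: f^{-1}(U) = {52, 53, 55} ∈ τ_X ✓.
  U = {t}: f^{-1}(U) = ∅ ∈ τ_X ✓.
  U = {s, t}: f^{-1}(U) = {52, 53, 55} ∈ τ_X ✓.
  U = {s, u}: f^{-1}(U) = {52, 53, 55} ∈ τ_X ✓.
  U = {r, s, t}: f^{-1}(U) = {52, 53, 54, 55} ∈ τ_X ✓.
  U = {s, t, u}: f^{-1}(U) = {52, 53, 55} ∈ τ_X ✓.
  U = {r, s, t, u}: f^{-1}(U) = {52, 53, 54, 55} ∈ τ_X ✓.
Every preimage lies in τ_X, so f IS continuous.


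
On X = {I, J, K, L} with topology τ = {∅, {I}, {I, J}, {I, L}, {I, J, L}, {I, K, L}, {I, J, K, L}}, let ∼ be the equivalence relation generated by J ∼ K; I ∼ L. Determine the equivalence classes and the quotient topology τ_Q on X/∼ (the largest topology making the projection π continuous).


X/∼ = {[I=L], [J=K]}; |τ_Q| = 3.

Equivalence classes: [I=L], [J=K].
Quotient map π: X → X/∼ sends I ↦ [I=L], J ↦ [J=K], K ↦ [J=K], L ↦ [I=L].
For each subset V ⊆ X/∼, compute π^{-1}(V) ⊆ X and check whether π^{-1}(V) ∈ τ. V is open in τ_Q iff π^{-1}(V) ∈ τ.
  V = {}: π^{-1}(V) = ∅ ∈ τ ✓.
  V = {[I=L]}: π^{-1}(V) = {I, L} ∈ τ ✓.
  V = {[J=K]}: π^{-1}(V) = {J, K} ∉ τ ✗.
  V = {[I=L], [J=K]}: π^{-1}(V) = {I, J, K, L} ∈ τ ✓.
Open sets in the quotient: τ_Q = {{}, {[I=L]}, {[I=L], [J=K]}} (3 elements).


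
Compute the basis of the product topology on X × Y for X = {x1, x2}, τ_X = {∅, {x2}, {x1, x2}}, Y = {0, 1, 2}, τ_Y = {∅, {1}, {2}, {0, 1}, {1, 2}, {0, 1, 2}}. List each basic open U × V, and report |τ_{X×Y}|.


Basis B = {∅ × ∅, {x2} × {1}, {x2} × {2}, {x1, x2} × {1}, {x1, x2} × {2}, {x2} × {0, 1}, {x2} × {1, 2}, {x2} × {0, 1, 2}, {x1, x2} × {0, 1}, {x1, x2} × {1, 2}, {x1, x2} × {0, 1, 2}}; |τ_{X×Y}| = 18.

Enumerate products U × V with U ∈ τ_X, V ∈ τ_Y (deduplicated):
  ∅ × ∅ = {} (∅)
  {x2} × {1} = {(x2,1)}
  {x2} × {2} = {(x2,2)}
  {x1, x2} × {1} = {(x1,1), (x2,1)}
  {x1, x2} × {2} = {(x1,2), (x2,2)}
  {x2} × {0, 1} = {(x2,0), (x2,1)}
  {x2} × {1, 2} = {(x2,1), (x2,2)}
  {x2} × {0, 1, 2} = {(x2,0), (x2,1), (x2,2)}
  {x1, x2} × {0, 1} = {(x1,0), (x1,1), (x2,0), (x2,1)}
  {x1, x2} × {1, 2} = {(x1,1), (x1,2), (x2,1), (x2,2)}
  {x1, x2} × {0, 1, 2} = {(x1,0), (x1,1), (x1,2), (x2,0), (x2,1), (x2,2)}
These 11 distinct sets form the basis B.
Close under arbitrary unions to get τ_{X×Y}; counting gives |τ_{X×Y}| = 18.


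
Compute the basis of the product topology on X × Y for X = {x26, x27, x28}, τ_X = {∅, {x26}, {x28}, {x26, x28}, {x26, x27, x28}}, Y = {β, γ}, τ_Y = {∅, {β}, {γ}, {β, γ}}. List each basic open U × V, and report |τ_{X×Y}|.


Basis B = {∅ × ∅, {x26} × {β}, {x26} × {γ}, {x28} × {β}, {x28} × {γ}, {x26} × {β, γ}, {x26, x28} × {β}, {x26, x28} × {γ}, {x28} × {β, γ}, {x26, x27, x28} × {β}, {x26, x27, x28} × {γ}, {x26, x28} × {β, γ}, {x26, x27, x28} × {β, γ}}; |τ_{X×Y}| = 25.

Enumerate products U × V with U ∈ τ_X, V ∈ τ_Y (deduplicated):
  ∅ × ∅ = {} (∅)
  {x26} × {β} = {(x26,β)}
  {x26} × {γ} = {(x26,γ)}
  {x28} × {β} = {(x28,β)}
  {x28} × {γ} = {(x28,γ)}
  {x26} × {β, γ} = {(x26,β), (x26,γ)}
  {x26, x28} × {β} = {(x26,β), (x28,β)}
  {x26, x28} × {γ} = {(x26,γ), (x28,γ)}
  {x28} × {β, γ} = {(x28,β), (x28,γ)}
  {x26, x27, x28} × {β} = {(x26,β), (x27,β), (x28,β)}
  {x26, x27, x28} × {γ} = {(x26,γ), (x27,γ), (x28,γ)}
  {x26, x28} × {β, γ} = {(x26,β), (x26,γ), (x28,β), (x28,γ)}
  {x26, x27, x28} × {β, γ} = {(x26,β), (x26,γ), (x27,β), (x27,γ), (x28,β), (x28,γ)}
These 13 distinct sets form the basis B.
Close under arbitrary unions to get τ_{X×Y}; counting gives |τ_{X×Y}| = 25.


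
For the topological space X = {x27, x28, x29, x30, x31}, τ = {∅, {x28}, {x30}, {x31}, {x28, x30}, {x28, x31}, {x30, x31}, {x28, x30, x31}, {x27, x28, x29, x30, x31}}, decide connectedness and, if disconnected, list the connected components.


(X, τ) is connected.

Find clopen sets (U ∈ τ with X ∖ U ∈ τ):
  U = ∅, X ∖ U = {x27, x28, x29, x30, x31} — both open, so U is clopen.
  U = {x27, x28, x29, x30, x31}, X ∖ U = ∅ — both open, so U is clopen.
Only trivial clopens (∅ and X) exist, so (X, τ) is connected.
Compute connected components by grouping points that agree on all clopens:
  component: {x27, x28, x29, x30, x31}


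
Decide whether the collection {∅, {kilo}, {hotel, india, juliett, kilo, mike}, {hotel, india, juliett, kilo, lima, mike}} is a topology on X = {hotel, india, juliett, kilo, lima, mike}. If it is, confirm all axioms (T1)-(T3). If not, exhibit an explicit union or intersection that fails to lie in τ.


τ IS a topology on X.

Axiom (T1): ∅ ∈ τ? Yes; X ∈ τ? Yes.
Axiom (T2/T3): check pairwise unions and intersections of members of τ.
All pairwise intersections and unions checked — each lies in τ. Therefore τ satisfies (T1), (T2), (T3): it IS a topology on X.


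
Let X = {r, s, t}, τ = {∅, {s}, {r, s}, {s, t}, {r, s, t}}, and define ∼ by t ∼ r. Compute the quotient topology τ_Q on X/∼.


X/∼ = {[r=t], [s]}; |τ_Q| = 3.

Equivalence classes: [r=t], [s].
Quotient map π: X → X/∼ sends r ↦ [r=t], s ↦ [s], t ↦ [r=t].
For each subset V ⊆ X/∼, compute π^{-1}(V) ⊆ X and check whether π^{-1}(V) ∈ τ. V is open in τ_Q iff π^{-1}(V) ∈ τ.
  V = {}: π^{-1}(V) = ∅ ∈ τ ✓.
  V = {[r=t]}: π^{-1}(V) = {r, t} ∉ τ ✗.
  V = {[s]}: π^{-1}(V) = {s} ∈ τ ✓.
  V = {[r=t], [s]}: π^{-1}(V) = {r, s, t} ∈ τ ✓.
Open sets in the quotient: τ_Q = {{}, {[s]}, {[r=t], [s]}} (3 elements).


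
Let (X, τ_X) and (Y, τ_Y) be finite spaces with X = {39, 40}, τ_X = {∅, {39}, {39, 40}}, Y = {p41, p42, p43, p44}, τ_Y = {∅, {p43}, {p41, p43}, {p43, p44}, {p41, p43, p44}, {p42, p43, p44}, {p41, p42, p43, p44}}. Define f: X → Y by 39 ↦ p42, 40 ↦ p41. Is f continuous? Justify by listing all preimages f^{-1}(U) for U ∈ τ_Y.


f is NOT continuous.

Compute f^{-1}(U) for each U ∈ τ_Y:
  U = ∅: f^{-1}(U) = ∅ ∈ τ_X ✓.
  U = {p43}: f^{-1}(U) = ∅ ∈ τ_X ✓.
  U = {p41, p43}: f^{-1}(U) = {40} ∉ τ_X ✗.
  U = {p43, p44}: f^{-1}(U) = ∅ ∈ τ_X ✓.
  U = {p41, p43, p44}: f^{-1}(U) = {40} ∉ τ_X ✗.
  U = {p42, p43, p44}: f^{-1}(U) = {39} ∈ τ_X ✓.
  U = {p41, p42, p43, p44}: f^{-1}(U) = {39, 40} ∈ τ_X ✓.
Found U = {p41, p43} with f^{-1}(U) = {40} not in τ_X. Therefore f is NOT continuous.


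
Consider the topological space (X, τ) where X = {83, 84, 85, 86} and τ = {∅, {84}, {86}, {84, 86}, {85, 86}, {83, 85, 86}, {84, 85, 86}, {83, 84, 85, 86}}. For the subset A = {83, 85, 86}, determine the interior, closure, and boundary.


int(A) = {83, 85, 86}, cl(A) = {83, 85, 86}, ∂A = ∅.

Closed sets in (X, τ) are complements of opens:
  closed(X, τ) = {∅, {83}, {84}, {83, 84}, {83, 85}, {83, 84, 85}, {83, 85, 86}, {83, 84, 85, 86}}.
int(A) = ⋃ {U ∈ τ : U ⊆ A}. Opens contained in A: ∅, {86}, {85, 86}, {83, 85, 86}.
Taking the union of these: int(A) = {83, 85, 86}.
cl(A) = ⋂ {C closed : A ⊆ C}. Closed sets containing A: {83, 85, 86}, {83, 84, 85, 86}.
Intersecting these: cl(A) = {83, 85, 86}.
∂A = cl(A) ∖ int(A) = {83, 85, 86} ∖ {83, 85, 86} = ∅.


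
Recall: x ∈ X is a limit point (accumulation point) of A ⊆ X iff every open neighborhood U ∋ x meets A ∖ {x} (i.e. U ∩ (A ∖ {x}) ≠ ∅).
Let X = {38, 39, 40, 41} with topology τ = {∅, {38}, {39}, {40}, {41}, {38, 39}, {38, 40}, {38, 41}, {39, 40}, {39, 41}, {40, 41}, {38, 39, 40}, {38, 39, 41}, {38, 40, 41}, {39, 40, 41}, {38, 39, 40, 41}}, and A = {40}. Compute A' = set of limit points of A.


A' = ∅

For each x ∈ X, list the open sets U ∈ τ with x ∈ U, then check whether U ∩ (A ∖ {x}) ≠ ∅ for every such U.
  x = 38: open {38} ∋ x has {38} ∩ (A ∖ {38}) = ∅, so x is NOT a limit point.
  x = 39: open {39} ∋ x has {39} ∩ (A ∖ {39}) = ∅, so x is NOT a limit point.
  x = 40: open {40} ∋ x has {40} ∩ (A ∖ {40}) = ∅, so x is NOT a limit point.
  x = 41: open {41} ∋ x has {41} ∩ (A ∖ {41}) = ∅, so x is NOT a limit point.
Collecting: A' = ∅.


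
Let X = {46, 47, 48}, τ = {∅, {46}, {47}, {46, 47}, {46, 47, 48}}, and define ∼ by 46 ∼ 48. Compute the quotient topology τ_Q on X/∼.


X/∼ = {[46=48], [47]}; |τ_Q| = 3.

Equivalence classes: [46=48], [47].
Quotient map π: X → X/∼ sends 46 ↦ [46=48], 47 ↦ [47], 48 ↦ [46=48].
For each subset V ⊆ X/∼, compute π^{-1}(V) ⊆ X and check whether π^{-1}(V) ∈ τ. V is open in τ_Q iff π^{-1}(V) ∈ τ.
  V = {}: π^{-1}(V) = ∅ ∈ τ ✓.
  V = {[46=48]}: π^{-1}(V) = {46, 48} ∉ τ ✗.
  V = {[47]}: π^{-1}(V) = {47} ∈ τ ✓.
  V = {[46=48], [47]}: π^{-1}(V) = {46, 47, 48} ∈ τ ✓.
Open sets in the quotient: τ_Q = {{}, {[47]}, {[46=48], [47]}} (3 elements).


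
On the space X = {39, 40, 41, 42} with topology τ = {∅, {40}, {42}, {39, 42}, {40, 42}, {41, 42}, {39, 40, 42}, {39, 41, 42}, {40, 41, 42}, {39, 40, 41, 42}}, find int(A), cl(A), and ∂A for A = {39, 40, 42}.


int(A) = {39, 40, 42}, cl(A) = {39, 40, 41, 42}, ∂A = {41}.

Closed sets in (X, τ) are complements of opens:
  closed(X, τ) = {∅, {39}, {40}, {41}, {39, 40}, {39, 41}, {40, 41}, {39, 40, 41}, {39, 41, 42}, {39, 40, 41, 42}}.
int(A) = ⋃ {U ∈ τ : U ⊆ A}. Opens contained in A: ∅, {40}, {42}, {39, 42}, {40, 42}, {39, 40, 42}.
Taking the union of these: int(A) = {39, 40, 42}.
cl(A) = ⋂ {C closed : A ⊆ C}. Closed sets containing A: {39, 40, 41, 42}.
Intersecting these: cl(A) = {39, 40, 41, 42}.
∂A = cl(A) ∖ int(A) = {39, 40, 41, 42} ∖ {39, 40, 42} = {41}.


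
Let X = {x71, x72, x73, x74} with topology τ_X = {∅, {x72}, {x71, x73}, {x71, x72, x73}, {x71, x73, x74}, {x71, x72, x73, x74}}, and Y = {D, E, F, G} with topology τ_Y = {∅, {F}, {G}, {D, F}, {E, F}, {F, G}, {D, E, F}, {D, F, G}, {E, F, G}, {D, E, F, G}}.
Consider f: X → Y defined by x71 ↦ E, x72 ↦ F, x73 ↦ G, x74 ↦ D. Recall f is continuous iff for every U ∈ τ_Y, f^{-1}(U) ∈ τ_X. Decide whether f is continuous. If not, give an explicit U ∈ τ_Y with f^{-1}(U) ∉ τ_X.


f is NOT continuous.

Compute f^{-1}(U) for each U ∈ τ_Y:
  U = ∅: f^{-1}(U) = ∅ ∈ τ_X ✓.
  U = {F}: f^{-1}(U) = {x72} ∈ τ_X ✓.
  U = {G}: f^{-1}(U) = {x73} ∉ τ_X ✗.
  U = {D, F}: f^{-1}(U) = {x72, x74} ∉ τ_X ✗.
  U = {E, F}: f^{-1}(U) = {x71, x72} ∉ τ_X ✗.
  U = {F, G}: f^{-1}(U) = {x72, x73} ∉ τ_X ✗.
  U = {D, E, F}: f^{-1}(U) = {x71, x72, x74} ∉ τ_X ✗.
  U = {D, F, G}: f^{-1}(U) = {x72, x73, x74} ∉ τ_X ✗.
  U = {E, F, G}: f^{-1}(U) = {x71, x72, x73} ∈ τ_X ✓.
  U = {D, E, F, G}: f^{-1}(U) = {x71, x72, x73, x74} ∈ τ_X ✓.
Found U = {G} with f^{-1}(U) = {x73} not in τ_X. Therefore f is NOT continuous.


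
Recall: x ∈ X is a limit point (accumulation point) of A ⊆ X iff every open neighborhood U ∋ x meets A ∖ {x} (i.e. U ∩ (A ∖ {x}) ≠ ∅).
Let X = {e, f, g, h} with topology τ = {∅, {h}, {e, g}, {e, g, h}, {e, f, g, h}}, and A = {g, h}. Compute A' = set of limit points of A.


A' = {e, f}

For each x ∈ X, list the open sets U ∈ τ with x ∈ U, then check whether U ∩ (A ∖ {x}) ≠ ∅ for every such U.
  x = e: opens ∋ x are {e, g}, {e, g, h}, {e, f, g, h}; each meets A ∖ {e}, so x IS a limit point.
  x = f: opens ∋ x are {e, f, g, h}; each meets A ∖ {f}, so x IS a limit point.
  x = g: open {e, g} ∋ x has {e, g} ∩ (A ∖ {g}) = ∅, so x is NOT a limit point.
  x = h: open {h} ∋ x has {h} ∩ (A ∖ {h}) = ∅, so x is NOT a limit point.
Collecting: A' = {e, f}.


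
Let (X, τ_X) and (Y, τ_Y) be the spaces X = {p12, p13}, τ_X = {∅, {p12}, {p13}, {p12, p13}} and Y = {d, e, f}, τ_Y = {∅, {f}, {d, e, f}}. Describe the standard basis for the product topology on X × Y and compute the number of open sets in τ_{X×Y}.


Basis B = {∅ × ∅, {p12} × {f}, {p13} × {f}, {p12, p13} × {f}, {p12} × {d, e, f}, {p13} × {d, e, f}, {p12, p13} × {d, e, f}}; |τ_{X×Y}| = 9.

Enumerate products U × V with U ∈ τ_X, V ∈ τ_Y (deduplicated):
  ∅ × ∅ = {} (∅)
  {p12} × {f} = {(p12,f)}
  {p13} × {f} = {(p13,f)}
  {p12, p13} × {f} = {(p12,f), (p13,f)}
  {p12} × {d, e, f} = {(p12,d), (p12,e), (p12,f)}
  {p13} × {d, e, f} = {(p13,d), (p13,e), (p13,f)}
  {p12, p13} × {d, e, f} = {(p12,d), (p12,e), (p12,f), (p13,d), (p13,e), (p13,f)}
These 7 distinct sets form the basis B.
Close under arbitrary unions to get τ_{X×Y}; counting gives |τ_{X×Y}| = 9.


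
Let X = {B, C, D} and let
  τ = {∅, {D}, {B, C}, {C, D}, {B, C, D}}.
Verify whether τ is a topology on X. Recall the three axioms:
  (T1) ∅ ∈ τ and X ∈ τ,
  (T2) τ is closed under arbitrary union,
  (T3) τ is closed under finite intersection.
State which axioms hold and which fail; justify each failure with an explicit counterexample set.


τ is NOT a topology on X.

Axiom (T1): ∅ ∈ τ? Yes; X ∈ τ? Yes.
Axiom (T2/T3): check pairwise unions and intersections of members of τ.
Counterexample for (T3): {B, C} ∩ {C, D} = {C} ∉ τ. Therefore τ is NOT a topology.


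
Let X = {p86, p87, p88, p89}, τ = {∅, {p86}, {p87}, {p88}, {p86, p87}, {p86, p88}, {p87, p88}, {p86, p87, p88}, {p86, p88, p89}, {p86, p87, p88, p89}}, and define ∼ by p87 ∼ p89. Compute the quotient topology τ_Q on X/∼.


X/∼ = {[p86], [p87=p89], [p88]}; |τ_Q| = 5.

Equivalence classes: [p86], [p87=p89], [p88].
Quotient map π: X → X/∼ sends p86 ↦ [p86], p87 ↦ [p87=p89], p88 ↦ [p88], p89 ↦ [p87=p89].
For each subset V ⊆ X/∼, compute π^{-1}(V) ⊆ X and check whether π^{-1}(V) ∈ τ. V is open in τ_Q iff π^{-1}(V) ∈ τ.
  V = {}: π^{-1}(V) = ∅ ∈ τ ✓.
  V = {[p86]}: π^{-1}(V) = {p86} ∈ τ ✓.
  V = {[p87=p89]}: π^{-1}(V) = {p87, p89} ∉ τ ✗.
  V = {[p86], [p87=p89]}: π^{-1}(V) = {p86, p87, p89} ∉ τ ✗.
  V = {[p88]}: π^{-1}(V) = {p88} ∈ τ ✓.
  V = {[p86], [p88]}: π^{-1}(V) = {p86, p88} ∈ τ ✓.
  V = {[p87=p89], [p88]}: π^{-1}(V) = {p87, p88, p89} ∉ τ ✗.
  V = {[p86], [p87=p89], [p88]}: π^{-1}(V) = {p86, p87, p88, p89} ∈ τ ✓.
Open sets in the quotient: τ_Q = {{}, {[p86]}, {[p88]}, {[p86], [p88]}, {[p86], [p87=p89], [p88]}} (5 elements).


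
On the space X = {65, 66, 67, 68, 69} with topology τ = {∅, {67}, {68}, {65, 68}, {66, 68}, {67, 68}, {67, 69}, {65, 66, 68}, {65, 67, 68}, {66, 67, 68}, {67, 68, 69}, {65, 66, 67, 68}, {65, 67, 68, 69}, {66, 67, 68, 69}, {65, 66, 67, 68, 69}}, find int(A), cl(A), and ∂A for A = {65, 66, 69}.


int(A) = ∅, cl(A) = {65, 66, 69}, ∂A = {65, 66, 69}.

Closed sets in (X, τ) are complements of opens:
  closed(X, τ) = {∅, {65}, {66}, {69}, {65, 66}, {65, 69}, {66, 69}, {67, 69}, {65, 66, 68}, {65, 66, 69}, {65, 67, 69}, {66, 67, 69}, {65, 66, 67, 69}, {65, 66, 68, 69}, {65, 66, 67, 68, 69}}.
int(A) = ⋃ {U ∈ τ : U ⊆ A}. Opens contained in A: ∅.
Taking the union of these: int(A) = ∅.
cl(A) = ⋂ {C closed : A ⊆ C}. Closed sets containing A: {65, 66, 69}, {65, 66, 67, 69}, {65, 66, 68, 69}, {65, 66, 67, 68, 69}.
Intersecting these: cl(A) = {65, 66, 69}.
∂A = cl(A) ∖ int(A) = {65, 66, 69} ∖ ∅ = {65, 66, 69}.


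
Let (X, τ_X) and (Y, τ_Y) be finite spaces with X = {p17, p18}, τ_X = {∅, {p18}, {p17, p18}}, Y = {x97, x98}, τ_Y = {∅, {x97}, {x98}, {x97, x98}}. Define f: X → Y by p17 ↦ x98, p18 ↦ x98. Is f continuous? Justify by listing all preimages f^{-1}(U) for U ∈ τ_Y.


f IS continuous.

Compute f^{-1}(U) for each U ∈ τ_Y:
  U = ∅: f^{-1}(U) = ∅ ∈ τ_X ✓.
  U = {x97}: f^{-1}(U) = ∅ ∈ τ_X ✓.
  U = {x98}: f^{-1}(U) = {p17, p18} ∈ τ_X ✓.
  U = {x97, x98}: f^{-1}(U) = {p17, p18} ∈ τ_X ✓.
Every preimage lies in τ_X, so f IS continuous.


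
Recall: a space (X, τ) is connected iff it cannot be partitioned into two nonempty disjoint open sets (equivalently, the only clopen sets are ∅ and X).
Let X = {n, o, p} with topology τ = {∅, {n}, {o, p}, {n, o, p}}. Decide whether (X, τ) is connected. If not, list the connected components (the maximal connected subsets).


(X, τ) is disconnected; components = [{n}, {o, p}].

Find clopen sets (U ∈ τ with X ∖ U ∈ τ):
  U = ∅, X ∖ U = {n, o, p} — both open, so U is clopen.
  U = {n}, X ∖ U = {o, p} — both open, so U is clopen.
  U = {o, p}, X ∖ U = {n} — both open, so U is clopen.
  U = {n, o, p}, X ∖ U = ∅ — both open, so U is clopen.
Nontrivial clopen(s) exist: e.g. {o, p}. So (X, τ) is disconnected.
Compute connected components by grouping points that agree on all clopens:
  component: {n}
  component: {o, p}


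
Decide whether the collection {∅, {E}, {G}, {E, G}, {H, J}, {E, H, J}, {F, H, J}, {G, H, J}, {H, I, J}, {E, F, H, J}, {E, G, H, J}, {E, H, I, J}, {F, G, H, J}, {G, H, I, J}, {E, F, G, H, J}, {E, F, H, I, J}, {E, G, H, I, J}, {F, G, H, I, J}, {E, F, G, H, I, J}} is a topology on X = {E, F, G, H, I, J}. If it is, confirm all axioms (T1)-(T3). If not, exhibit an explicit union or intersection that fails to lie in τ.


τ is NOT a topology on X.

Axiom (T1): ∅ ∈ τ? Yes; X ∈ τ? Yes.
Axiom (T2/T3): check pairwise unions and intersections of members of τ.
Counterexample for (T2): {F, H, J} ∪ {H, I, J} = {F, H, I, J} ∉ τ. Therefore τ is NOT a topology.


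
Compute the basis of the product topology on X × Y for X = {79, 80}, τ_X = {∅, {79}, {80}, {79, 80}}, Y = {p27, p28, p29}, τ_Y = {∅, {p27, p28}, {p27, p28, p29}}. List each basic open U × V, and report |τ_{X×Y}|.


Basis B = {∅ × ∅, {79} × {p27, p28}, {80} × {p27, p28}, {79} × {p27, p28, p29}, {80} × {p27, p28, p29}, {79, 80} × {p27, p28}, {79, 80} × {p27, p28, p29}}; |τ_{X×Y}| = 9.

Enumerate products U × V with U ∈ τ_X, V ∈ τ_Y (deduplicated):
  ∅ × ∅ = {} (∅)
  {79} × {p27, p28} = {(79,p27), (79,p28)}
  {80} × {p27, p28} = {(80,p27), (80,p28)}
  {79} × {p27, p28, p29} = {(79,p27), (79,p28), (79,p29)}
  {80} × {p27, p28, p29} = {(80,p27), (80,p28), (80,p29)}
  {79, 80} × {p27, p28} = {(79,p27), (79,p28), (80,p27), (80,p28)}
  {79, 80} × {p27, p28, p29} = {(79,p27), (79,p28), (79,p29), (80,p27), (80,p28), (80,p29)}
These 7 distinct sets form the basis B.
Close under arbitrary unions to get τ_{X×Y}; counting gives |τ_{X×Y}| = 9.


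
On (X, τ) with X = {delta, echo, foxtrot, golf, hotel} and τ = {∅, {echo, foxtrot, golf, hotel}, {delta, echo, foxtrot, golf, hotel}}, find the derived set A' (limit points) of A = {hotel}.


A' = {delta, echo, foxtrot, golf}

For each x ∈ X, list the open sets U ∈ τ with x ∈ U, then check whether U ∩ (A ∖ {x}) ≠ ∅ for every such U.
  x = delta: opens ∋ x are {delta, echo, foxtrot, golf, hotel}; each meets A ∖ {delta}, so x IS a limit point.
  x = echo: opens ∋ x are {echo, foxtrot, golf, hotel}, {delta, echo, foxtrot, golf, hotel}; each meets A ∖ {echo}, so x IS a limit point.
  x = foxtrot: opens ∋ x are {echo, foxtrot, golf, hotel}, {delta, echo, foxtrot, golf, hotel}; each meets A ∖ {foxtrot}, so x IS a limit point.
  x = golf: opens ∋ x are {echo, foxtrot, golf, hotel}, {delta, echo, foxtrot, golf, hotel}; each meets A ∖ {golf}, so x IS a limit point.
  x = hotel: open {echo, foxtrot, golf, hotel} ∋ x has {echo, foxtrot, golf, hotel} ∩ (A ∖ {hotel}) = ∅, so x is NOT a limit point.
Collecting: A' = {delta, echo, foxtrot, golf}.


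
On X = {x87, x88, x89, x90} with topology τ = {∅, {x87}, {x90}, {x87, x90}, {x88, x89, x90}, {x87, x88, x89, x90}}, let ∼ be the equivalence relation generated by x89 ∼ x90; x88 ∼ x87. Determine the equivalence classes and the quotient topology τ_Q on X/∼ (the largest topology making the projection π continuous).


X/∼ = {[x87=x88], [x89=x90]}; |τ_Q| = 2.

Equivalence classes: [x87=x88], [x89=x90].
Quotient map π: X → X/∼ sends x87 ↦ [x87=x88], x88 ↦ [x87=x88], x89 ↦ [x89=x90], x90 ↦ [x89=x90].
For each subset V ⊆ X/∼, compute π^{-1}(V) ⊆ X and check whether π^{-1}(V) ∈ τ. V is open in τ_Q iff π^{-1}(V) ∈ τ.
  V = {}: π^{-1}(V) = ∅ ∈ τ ✓.
  V = {[x87=x88]}: π^{-1}(V) = {x87, x88} ∉ τ ✗.
  V = {[x89=x90]}: π^{-1}(V) = {x89, x90} ∉ τ ✗.
  V = {[x87=x88], [x89=x90]}: π^{-1}(V) = {x87, x88, x89, x90} ∈ τ ✓.
Open sets in the quotient: τ_Q = {{}, {[x87=x88], [x89=x90]}} (2 elements).


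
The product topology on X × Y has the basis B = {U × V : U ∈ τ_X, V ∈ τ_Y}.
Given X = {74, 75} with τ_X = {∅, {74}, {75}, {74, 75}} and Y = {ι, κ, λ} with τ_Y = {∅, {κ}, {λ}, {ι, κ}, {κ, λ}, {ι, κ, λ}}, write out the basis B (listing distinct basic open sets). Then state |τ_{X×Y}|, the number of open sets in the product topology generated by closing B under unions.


Basis B = {∅ × ∅, {74} × {κ}, {74} × {λ}, {75} × {κ}, {75} × {λ}, {74} × {ι, κ}, {74} × {κ, λ}, {74, 75} × {κ}, {74, 75} × {λ}, {75} × {ι, κ}, {75} × {κ, λ}, {74} × {ι, κ, λ}, {75} × {ι, κ, λ}, {74, 75} × {ι, κ}, {74, 75} × {κ, λ}, {74, 75} × {ι, κ, λ}}; |τ_{X×Y}| = 36.

Enumerate products U × V with U ∈ τ_X, V ∈ τ_Y (deduplicated):
  ∅ × ∅ = {} (∅)
  {74} × {κ} = {(74,κ)}
  {74} × {λ} = {(74,λ)}
  {75} × {κ} = {(75,κ)}
  {75} × {λ} = {(75,λ)}
  {74} × {ι, κ} = {(74,ι), (74,κ)}
  {74} × {κ, λ} = {(74,κ), (74,λ)}
  {74, 75} × {κ} = {(74,κ), (75,κ)}
  {74, 75} × {λ} = {(74,λ), (75,λ)}
  {75} × {ι, κ} = {(75,ι), (75,κ)}
  {75} × {κ, λ} = {(75,κ), (75,λ)}
  {74} × {ι, κ, λ} = {(74,ι), (74,κ), (74,λ)}
  {75} × {ι, κ, λ} = {(75,ι), (75,κ), (75,λ)}
  {74, 75} × {ι, κ} = {(74,ι), (74,κ), (75,ι), (75,κ)}
  {74, 75} × {κ, λ} = {(74,κ), (74,λ), (75,κ), (75,λ)}
  {74, 75} × {ι, κ, λ} = {(74,ι), (74,κ), (74,λ), (75,ι), (75,κ), (75,λ)}
These 16 distinct sets form the basis B.
Close under arbitrary unions to get τ_{X×Y}; counting gives |τ_{X×Y}| = 36.


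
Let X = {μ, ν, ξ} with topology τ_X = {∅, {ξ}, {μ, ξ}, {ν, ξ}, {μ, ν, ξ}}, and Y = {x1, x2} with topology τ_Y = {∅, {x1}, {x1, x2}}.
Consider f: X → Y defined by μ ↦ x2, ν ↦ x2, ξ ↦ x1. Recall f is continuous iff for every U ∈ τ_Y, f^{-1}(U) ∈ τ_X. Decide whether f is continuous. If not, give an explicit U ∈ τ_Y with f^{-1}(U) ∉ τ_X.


f IS continuous.

Compute f^{-1}(U) for each U ∈ τ_Y:
  U = ∅: f^{-1}(U) = ∅ ∈ τ_X ✓.
  U = {x1}: f^{-1}(U) = {ξ} ∈ τ_X ✓.
  U = {x1, x2}: f^{-1}(U) = {μ, ν, ξ} ∈ τ_X ✓.
Every preimage lies in τ_X, so f IS continuous.


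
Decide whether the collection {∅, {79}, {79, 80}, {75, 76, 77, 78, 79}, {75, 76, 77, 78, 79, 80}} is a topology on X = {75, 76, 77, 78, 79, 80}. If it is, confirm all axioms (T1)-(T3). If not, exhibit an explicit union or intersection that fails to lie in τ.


τ IS a topology on X.

Axiom (T1): ∅ ∈ τ? Yes; X ∈ τ? Yes.
Axiom (T2/T3): check pairwise unions and intersections of members of τ.
All pairwise intersections and unions checked — each lies in τ. Therefore τ satisfies (T1), (T2), (T3): it IS a topology on X.


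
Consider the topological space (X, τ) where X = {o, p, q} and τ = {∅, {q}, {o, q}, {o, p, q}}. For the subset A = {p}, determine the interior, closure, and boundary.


int(A) = ∅, cl(A) = {p}, ∂A = {p}.

Closed sets in (X, τ) are complements of opens:
  closed(X, τ) = {∅, {p}, {o, p}, {o, p, q}}.
int(A) = ⋃ {U ∈ τ : U ⊆ A}. Opens contained in A: ∅.
Taking the union of these: int(A) = ∅.
cl(A) = ⋂ {C closed : A ⊆ C}. Closed sets containing A: {p}, {o, p}, {o, p, q}.
Intersecting these: cl(A) = {p}.
∂A = cl(A) ∖ int(A) = {p} ∖ ∅ = {p}.


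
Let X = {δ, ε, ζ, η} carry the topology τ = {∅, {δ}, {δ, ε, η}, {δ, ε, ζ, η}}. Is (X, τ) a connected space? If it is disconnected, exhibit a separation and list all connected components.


(X, τ) is connected.

Find clopen sets (U ∈ τ with X ∖ U ∈ τ):
  U = ∅, X ∖ U = {δ, ε, ζ, η} — both open, so U is clopen.
  U = {δ, ε, ζ, η}, X ∖ U = ∅ — both open, so U is clopen.
Only trivial clopens (∅ and X) exist, so (X, τ) is connected.
Compute connected components by grouping points that agree on all clopens:
  component: {δ, ε, ζ, η}


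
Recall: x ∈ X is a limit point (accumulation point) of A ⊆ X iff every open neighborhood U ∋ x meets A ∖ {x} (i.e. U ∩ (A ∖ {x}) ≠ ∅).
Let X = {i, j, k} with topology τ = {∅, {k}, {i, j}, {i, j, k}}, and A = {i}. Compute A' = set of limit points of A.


A' = {j}

For each x ∈ X, list the open sets U ∈ τ with x ∈ U, then check whether U ∩ (A ∖ {x}) ≠ ∅ for every such U.
  x = i: open {i, j} ∋ x has {i, j} ∩ (A ∖ {i}) = ∅, so x is NOT a limit point.
  x = j: opens ∋ x are {i, j}, {i, j, k}; each meets A ∖ {j}, so x IS a limit point.
  x = k: open {k} ∋ x has {k} ∩ (A ∖ {k}) = ∅, so x is NOT a limit point.
Collecting: A' = {j}.


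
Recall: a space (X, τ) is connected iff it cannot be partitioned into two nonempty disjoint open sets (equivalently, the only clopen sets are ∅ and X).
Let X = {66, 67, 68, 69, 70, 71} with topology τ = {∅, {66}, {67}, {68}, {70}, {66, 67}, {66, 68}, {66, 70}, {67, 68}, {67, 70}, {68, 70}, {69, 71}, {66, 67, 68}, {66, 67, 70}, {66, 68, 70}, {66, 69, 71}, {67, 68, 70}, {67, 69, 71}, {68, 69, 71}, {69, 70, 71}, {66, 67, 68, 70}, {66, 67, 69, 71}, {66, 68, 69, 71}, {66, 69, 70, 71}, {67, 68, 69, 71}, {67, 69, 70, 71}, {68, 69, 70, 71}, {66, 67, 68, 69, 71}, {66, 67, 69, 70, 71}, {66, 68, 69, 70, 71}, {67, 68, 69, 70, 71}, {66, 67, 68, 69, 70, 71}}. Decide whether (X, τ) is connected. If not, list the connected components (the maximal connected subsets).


(X, τ) is disconnected; components = [{66}, {67}, {68}, {70}, {69, 71}].

Find clopen sets (U ∈ τ with X ∖ U ∈ τ):
  U = ∅, X ∖ U = {66, 67, 68, 69, 70, 71} — both open, so U is clopen.
  U = {66}, X ∖ U = {67, 68, 69, 70, 71} — both open, so U is clopen.
  U = {67}, X ∖ U = {66, 68, 69, 70, 71} — both open, so U is clopen.
  U = {68}, X ∖ U = {66, 67, 69, 70, 71} — both open, so U is clopen.
  U = {70}, X ∖ U = {66, 67, 68, 69, 71} — both open, so U is clopen.
  U = {66, 67}, X ∖ U = {68, 69, 70, 71} — both open, so U is clopen.
  U = {66, 68}, X ∖ U = {67, 69, 70, 71} — both open, so U is clopen.
  U = {66, 70}, X ∖ U = {67, 68, 69, 71} — both open, so U is clopen.
  U = {67, 68}, X ∖ U = {66, 69, 70, 71} — both open, so U is clopen.
  U = {67, 70}, X ∖ U = {66, 68, 69, 71} — both open, so U is clopen.
  U = {68, 70}, X ∖ U = {66, 67, 69, 71} — both open, so U is clopen.
  U = {69, 71}, X ∖ U = {66, 67, 68, 70} — both open, so U is clopen.
  U = {66, 67, 68}, X ∖ U = {69, 70, 71} — both open, so U is clopen.
  U = {66, 67, 70}, X ∖ U = {68, 69, 71} — both open, so U is clopen.
  U = {66, 68, 70}, X ∖ U = {67, 69, 71} — both open, so U is clopen.
  U = {66, 69, 71}, X ∖ U = {67, 68, 70} — both open, so U is clopen.
  U = {67, 68, 70}, X ∖ U = {66, 69, 71} — both open, so U is clopen.
  U = {67, 69, 71}, X ∖ U = {66, 68, 70} — both open, so U is clopen.
  U = {68, 69, 71}, X ∖ U = {66, 67, 70} — both open, so U is clopen.
  U = {69, 70, 71}, X ∖ U = {66, 67, 68} — both open, so U is clopen.
  U = {66, 67, 68, 70}, X ∖ U = {69, 71} — both open, so U is clopen.
  U = {66, 67, 69, 71}, X ∖ U = {68, 70} — both open, so U is clopen.
  U = {66, 68, 69, 71}, X ∖ U = {67, 70} — both open, so U is clopen.
  U = {66, 69, 70, 71}, X ∖ U = {67, 68} — both open, so U is clopen.
  U = {67, 68, 69, 71}, X ∖ U = {66, 70} — both open, so U is clopen.
  U = {67, 69, 70, 71}, X ∖ U = {66, 68} — both open, so U is clopen.
  U = {68, 69, 70, 71}, X ∖ U = {66, 67} — both open, so U is clopen.
  U = {66, 67, 68, 69, 71}, X ∖ U = {70} — both open, so U is clopen.
  U = {66, 67, 69, 70, 71}, X ∖ U = {68} — both open, so U is clopen.
  U = {66, 68, 69, 70, 71}, X ∖ U = {67} — both open, so U is clopen.
  U = {67, 68, 69, 70, 71}, X ∖ U = {66} — both open, so U is clopen.
  U = {66, 67, 68, 69, 70, 71}, X ∖ U = ∅ — both open, so U is clopen.
Nontrivial clopen(s) exist: e.g. {66, 67, 68, 70}. So (X, τ) is disconnected.
Compute connected components by grouping points that agree on all clopens:
  component: {66}
  component: {67}
  component: {68}
  component: {70}
  component: {69, 71}


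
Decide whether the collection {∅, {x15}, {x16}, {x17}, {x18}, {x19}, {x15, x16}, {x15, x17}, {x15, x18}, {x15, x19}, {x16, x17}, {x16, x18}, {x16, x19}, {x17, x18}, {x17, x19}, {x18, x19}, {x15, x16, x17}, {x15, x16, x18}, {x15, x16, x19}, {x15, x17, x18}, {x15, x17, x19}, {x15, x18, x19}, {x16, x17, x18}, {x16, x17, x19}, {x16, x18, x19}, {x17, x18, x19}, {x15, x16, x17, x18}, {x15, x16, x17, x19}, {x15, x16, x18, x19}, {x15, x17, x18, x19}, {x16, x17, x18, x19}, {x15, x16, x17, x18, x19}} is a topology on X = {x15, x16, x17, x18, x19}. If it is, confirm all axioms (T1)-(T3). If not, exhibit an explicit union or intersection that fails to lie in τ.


τ IS a topology on X.

Axiom (T1): ∅ ∈ τ? Yes; X ∈ τ? Yes.
Axiom (T2/T3): check pairwise unions and intersections of members of τ.
All pairwise intersections and unions checked — each lies in τ. Therefore τ satisfies (T1), (T2), (T3): it IS a topology on X.


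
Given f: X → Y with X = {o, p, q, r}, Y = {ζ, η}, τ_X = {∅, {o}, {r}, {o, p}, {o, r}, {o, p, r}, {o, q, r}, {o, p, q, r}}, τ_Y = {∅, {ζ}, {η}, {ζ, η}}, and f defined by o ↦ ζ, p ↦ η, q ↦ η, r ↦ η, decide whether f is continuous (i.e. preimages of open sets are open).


f is NOT continuous.

Compute f^{-1}(U) for each U ∈ τ_Y:
  U = ∅: f^{-1}(U) = ∅ ∈ τ_X ✓.
  U = {ζ}: f^{-1}(U) = {o} ∈ τ_X ✓.
  U = {η}: f^{-1}(U) = {p, q, r} ∉ τ_X ✗.
  U = {ζ, η}: f^{-1}(U) = {o, p, q, r} ∈ τ_X ✓.
Found U = {η} with f^{-1}(U) = {p, q, r} not in τ_X. Therefore f is NOT continuous.


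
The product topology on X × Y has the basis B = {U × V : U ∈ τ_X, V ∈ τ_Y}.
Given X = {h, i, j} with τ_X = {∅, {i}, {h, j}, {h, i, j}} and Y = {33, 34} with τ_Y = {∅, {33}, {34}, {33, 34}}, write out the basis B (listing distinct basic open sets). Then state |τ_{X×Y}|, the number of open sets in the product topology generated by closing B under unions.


Basis B = {∅ × ∅, {i} × {33}, {i} × {34}, {h, j} × {33}, {h, j} × {34}, {i} × {33, 34}, {h, i, j} × {33}, {h, i, j} × {34}, {h, j} × {33, 34}, {h, i, j} × {33, 34}}; |τ_{X×Y}| = 16.

Enumerate products U × V with U ∈ τ_X, V ∈ τ_Y (deduplicated):
  ∅ × ∅ = {} (∅)
  {i} × {33} = {(i,33)}
  {i} × {34} = {(i,34)}
  {h, j} × {33} = {(h,33), (j,33)}
  {h, j} × {34} = {(h,34), (j,34)}
  {i} × {33, 34} = {(i,33), (i,34)}
  {h, i, j} × {33} = {(h,33), (i,33), (j,33)}
  {h, i, j} × {34} = {(h,34), (i,34), (j,34)}
  {h, j} × {33, 34} = {(h,33), (h,34), (j,33), (j,34)}
  {h, i, j} × {33, 34} = {(h,33), (h,34), (i,33), (i,34), (j,33), (j,34)}
These 10 distinct sets form the basis B.
Close under arbitrary unions to get τ_{X×Y}; counting gives |τ_{X×Y}| = 16.


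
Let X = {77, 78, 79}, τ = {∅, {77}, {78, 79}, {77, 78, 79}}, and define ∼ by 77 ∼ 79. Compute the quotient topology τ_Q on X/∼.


X/∼ = {[77=79], [78]}; |τ_Q| = 2.

Equivalence classes: [77=79], [78].
Quotient map π: X → X/∼ sends 77 ↦ [77=79], 78 ↦ [78], 79 ↦ [77=79].
For each subset V ⊆ X/∼, compute π^{-1}(V) ⊆ X and check whether π^{-1}(V) ∈ τ. V is open in τ_Q iff π^{-1}(V) ∈ τ.
  V = {}: π^{-1}(V) = ∅ ∈ τ ✓.
  V = {[77=79]}: π^{-1}(V) = {77, 79} ∉ τ ✗.
  V = {[78]}: π^{-1}(V) = {78} ∉ τ ✗.
  V = {[77=79], [78]}: π^{-1}(V) = {77, 78, 79} ∈ τ ✓.
Open sets in the quotient: τ_Q = {{}, {[77=79], [78]}} (2 elements).


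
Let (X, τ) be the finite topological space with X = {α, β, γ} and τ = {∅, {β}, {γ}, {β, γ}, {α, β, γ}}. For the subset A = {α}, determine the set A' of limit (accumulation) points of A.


A' = ∅

For each x ∈ X, list the open sets U ∈ τ with x ∈ U, then check whether U ∩ (A ∖ {x}) ≠ ∅ for every such U.
  x = α: open {α, β, γ} ∋ x has {α, β, γ} ∩ (A ∖ {α}) = ∅, so x is NOT a limit point.
  x = β: open {β} ∋ x has {β} ∩ (A ∖ {β}) = ∅, so x is NOT a limit point.
  x = γ: open {γ} ∋ x has {γ} ∩ (A ∖ {γ}) = ∅, so x is NOT a limit point.
Collecting: A' = ∅.


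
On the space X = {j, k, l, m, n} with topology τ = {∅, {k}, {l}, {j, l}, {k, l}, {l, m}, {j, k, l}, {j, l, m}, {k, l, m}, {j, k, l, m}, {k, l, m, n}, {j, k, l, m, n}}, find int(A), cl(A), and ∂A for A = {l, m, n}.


int(A) = {l, m}, cl(A) = {j, l, m, n}, ∂A = {j, n}.

Closed sets in (X, τ) are complements of opens:
  closed(X, τ) = {∅, {j}, {n}, {j, n}, {k, n}, {m, n}, {j, k, n}, {j, m, n}, {k, m, n}, {j, k, m, n}, {j, l, m, n}, {j, k, l, m, n}}.
int(A) = ⋃ {U ∈ τ : U ⊆ A}. Opens contained in A: ∅, {l}, {l, m}.
Taking the union of these: int(A) = {l, m}.
cl(A) = ⋂ {C closed : A ⊆ C}. Closed sets containing A: {j, l, m, n}, {j, k, l, m, n}.
Intersecting these: cl(A) = {j, l, m, n}.
∂A = cl(A) ∖ int(A) = {j, l, m, n} ∖ {l, m} = {j, n}.


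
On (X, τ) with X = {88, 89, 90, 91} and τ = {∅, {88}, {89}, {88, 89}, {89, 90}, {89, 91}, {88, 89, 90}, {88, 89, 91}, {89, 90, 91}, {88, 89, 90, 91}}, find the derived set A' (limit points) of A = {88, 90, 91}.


A' = ∅

For each x ∈ X, list the open sets U ∈ τ with x ∈ U, then check whether U ∩ (A ∖ {x}) ≠ ∅ for every such U.
  x = 88: open {88} ∋ x has {88} ∩ (A ∖ {88}) = ∅, so x is NOT a limit point.
  x = 89: open {89} ∋ x has {89} ∩ (A ∖ {89}) = ∅, so x is NOT a limit point.
  x = 90: open {89, 90} ∋ x has {89, 90} ∩ (A ∖ {90}) = ∅, so x is NOT a limit point.
  x = 91: open {89, 91} ∋ x has {89, 91} ∩ (A ∖ {91}) = ∅, so x is NOT a limit point.
Collecting: A' = ∅.


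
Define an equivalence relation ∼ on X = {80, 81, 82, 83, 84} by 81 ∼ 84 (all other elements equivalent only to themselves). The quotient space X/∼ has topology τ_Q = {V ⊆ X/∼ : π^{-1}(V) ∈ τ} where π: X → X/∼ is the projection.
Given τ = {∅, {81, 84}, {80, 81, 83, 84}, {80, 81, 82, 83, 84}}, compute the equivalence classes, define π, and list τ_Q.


X/∼ = {[80], [81=84], [82], [83]}; |τ_Q| = 4.

Equivalence classes: [80], [81=84], [82], [83].
Quotient map π: X → X/∼ sends 80 ↦ [80], 81 ↦ [81=84], 82 ↦ [82], 83 ↦ [83], 84 ↦ [81=84].
For each subset V ⊆ X/∼, compute π^{-1}(V) ⊆ X and check whether π^{-1}(V) ∈ τ. V is open in τ_Q iff π^{-1}(V) ∈ τ.
  V = {}: π^{-1}(V) = ∅ ∈ τ ✓.
  V = {[80]}: π^{-1}(V) = {80} ∉ τ ✗.
  V = {[81=84]}: π^{-1}(V) = {81, 84} ∈ τ ✓.
  V = {[80], [81=84]}: π^{-1}(V) = {80, 81, 84} ∉ τ ✗.
  V = {[82]}: π^{-1}(V) = {82} ∉ τ ✗.
  V = {[80], [82]}: π^{-1}(V) = {80, 82} ∉ τ ✗.
  V = {[81=84], [82]}: π^{-1}(V) = {81, 82, 84} ∉ τ ✗.
  V = {[80], [81=84], [82]}: π^{-1}(V) = {80, 81, 82, 84} ∉ τ ✗.
  V = {[83]}: π^{-1}(V) = {83} ∉ τ ✗.
  V = {[80], [83]}: π^{-1}(V) = {80, 83} ∉ τ ✗.
  V = {[81=84], [83]}: π^{-1}(V) = {81, 83, 84} ∉ τ ✗.
  V = {[80], [81=84], [83]}: π^{-1}(V) = {80, 81, 83, 84} ∈ τ ✓.
  V = {[82], [83]}: π^{-1}(V) = {82, 83} ∉ τ ✗.
  V = {[80], [82], [83]}: π^{-1}(V) = {80, 82, 83} ∉ τ ✗.
  V = {[81=84], [82], [83]}: π^{-1}(V) = {81, 82, 83, 84} ∉ τ ✗.
  V = {[80], [81=84], [82], [83]}: π^{-1}(V) = {80, 81, 82, 83, 84} ∈ τ ✓.
Open sets in the quotient: τ_Q = {{}, {[81=84]}, {[80], [81=84], [83]}, {[80], [81=84], [82], [83]}} (4 elements).


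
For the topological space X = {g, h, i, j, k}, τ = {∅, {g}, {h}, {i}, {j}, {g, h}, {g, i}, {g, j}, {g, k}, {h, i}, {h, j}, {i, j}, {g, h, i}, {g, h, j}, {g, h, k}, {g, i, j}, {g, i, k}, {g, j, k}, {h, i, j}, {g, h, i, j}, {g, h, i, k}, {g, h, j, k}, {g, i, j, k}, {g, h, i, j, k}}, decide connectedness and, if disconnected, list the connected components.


(X, τ) is disconnected; components = [{h}, {i}, {j}, {g, k}].

Find clopen sets (U ∈ τ with X ∖ U ∈ τ):
  U = ∅, X ∖ U = {g, h, i, j, k} — both open, so U is clopen.
  U = {h}, X ∖ U = {g, i, j, k} — both open, so U is clopen.
  U = {i}, X ∖ U = {g, h, j, k} — both open, so U is clopen.
  U = {j}, X ∖ U = {g, h, i, k} — both open, so U is clopen.
  U = {g, k}, X ∖ U = {h, i, j} — both open, so U is clopen.
  U = {h, i}, X ∖ U = {g, j, k} — both open, so U is clopen.
  U = {h, j}, X ∖ U = {g, i, k} — both open, so U is clopen.
  U = {i, j}, X ∖ U = {g, h, k} — both open, so U is clopen.
  U = {g, h, k}, X ∖ U = {i, j} — both open, so U is clopen.
  U = {g, i, k}, X ∖ U = {h, j} — both open, so U is clopen.
  U = {g, j, k}, X ∖ U = {h, i} — both open, so U is clopen.
  U = {h, i, j}, X ∖ U = {g, k} — both open, so U is clopen.
  U = {g, h, i, k}, X ∖ U = {j} — both open, so U is clopen.
  U = {g, h, j, k}, X ∖ U = {i} — both open, so U is clopen.
  U = {g, i, j, k}, X ∖ U = {h} — both open, so U is clopen.
  U = {g, h, i, j, k}, X ∖ U = ∅ — both open, so U is clopen.
Nontrivial clopen(s) exist: e.g. {h, i, j}. So (X, τ) is disconnected.
Compute connected components by grouping points that agree on all clopens:
  component: {h}
  component: {i}
  component: {j}
  component: {g, k}
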